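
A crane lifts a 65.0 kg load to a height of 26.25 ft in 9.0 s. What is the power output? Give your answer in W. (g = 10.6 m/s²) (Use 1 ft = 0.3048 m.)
Convert to SI: m = 65.0 kg, h = 8.001 m, t = 9.0 s
P = mgh/t = (65.0)(10.6)(8.001)/9.0 = 612.5 W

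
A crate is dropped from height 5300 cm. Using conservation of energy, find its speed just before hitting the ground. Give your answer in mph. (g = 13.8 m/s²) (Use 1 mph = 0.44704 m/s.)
Convert to SI: h = 53.0 m
mgh = ½mv² ⇒ v = √(2gh) = √(2·13.8·53.0) = 38.2466 m/s = 85.56 mph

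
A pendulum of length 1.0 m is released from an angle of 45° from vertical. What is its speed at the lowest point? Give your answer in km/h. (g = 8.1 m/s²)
h = L(1 − cosθ) = 1.0(1 − cos45°) = 0.292893 m
v = √(2gh) = √(2·8.1·0.292893) = 2.17827 m/s = 7.842 km/h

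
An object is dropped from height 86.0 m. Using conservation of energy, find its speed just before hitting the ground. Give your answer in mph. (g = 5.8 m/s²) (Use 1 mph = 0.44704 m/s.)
mgh = ½mv² ⇒ v = √(2gh) = √(2·5.8·86.0) = 31.5848 m/s = 70.65 mph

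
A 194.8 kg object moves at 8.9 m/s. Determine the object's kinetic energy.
KE = ½mv² = ½(194.8)(8.9)² = 7715 J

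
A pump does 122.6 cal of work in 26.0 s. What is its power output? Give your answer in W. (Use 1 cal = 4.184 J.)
Convert to SI: W = 512.958 J, t = 26.0 s
P = W/t = 512.958/26.0 = 19.73 W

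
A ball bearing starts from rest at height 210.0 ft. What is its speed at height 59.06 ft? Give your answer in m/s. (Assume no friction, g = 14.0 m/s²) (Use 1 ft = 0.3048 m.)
Convert to SI: h₁−h₂ = 46.0065 m
mgh₁ = mgh₂ + ½mv² ⇒ v = √(2g(h₁−h₂)) = √(2·14.0·46.0065) = 35.89 m/s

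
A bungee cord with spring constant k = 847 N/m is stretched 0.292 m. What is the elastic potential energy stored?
PE = ½kx² = ½(847)(0.292)² = 36.11 J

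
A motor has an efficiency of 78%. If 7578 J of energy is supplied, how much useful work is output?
W_out = η·W_in = 0.78·7578 = 5910.84 J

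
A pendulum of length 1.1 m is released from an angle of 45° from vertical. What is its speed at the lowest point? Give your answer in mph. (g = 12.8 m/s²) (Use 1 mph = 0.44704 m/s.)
h = L(1 − cosθ) = 1.1(1 − cos45°) = 0.322183 m
v = √(2gh) = √(2·12.8·0.322183) = 2.87191 m/s = 6.424 mph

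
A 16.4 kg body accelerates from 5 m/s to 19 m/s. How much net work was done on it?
W = ΔKE = ½m(v₂² − v₁²) = ½(16.4)(19² − 5²) = 2755.2 J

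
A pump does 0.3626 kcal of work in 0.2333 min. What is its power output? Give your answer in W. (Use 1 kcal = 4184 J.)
Convert to SI: W = 1517.12 J, t = 13.998 s
P = W/t = 1517.12/13.998 = 108.4 W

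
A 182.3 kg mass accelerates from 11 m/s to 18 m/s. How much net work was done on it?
W = ΔKE = ½m(v₂² − v₁²) = ½(182.3)(18² − 11²) = 18503.45 J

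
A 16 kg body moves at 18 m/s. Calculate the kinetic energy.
KE = ½mv² = ½(16)(18)² = 2592.0 J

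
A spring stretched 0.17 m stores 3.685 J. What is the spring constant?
k = 2·PE/x² = 2·3.685/(0.17)² = 255.0 N/m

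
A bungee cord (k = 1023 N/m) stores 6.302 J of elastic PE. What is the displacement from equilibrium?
x = √(2·PE/k) = √(2·6.302/1023) = 0.111 m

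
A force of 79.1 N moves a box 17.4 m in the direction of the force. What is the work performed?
W = F·d = (79.1)(17.4) = 1376 J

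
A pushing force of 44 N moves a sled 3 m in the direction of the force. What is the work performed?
W = F·d = (44)(3) = 132.0 J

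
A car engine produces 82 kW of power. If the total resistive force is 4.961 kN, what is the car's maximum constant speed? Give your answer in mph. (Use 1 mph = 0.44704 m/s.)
Convert to SI: F = 4961.0 N
P = Fv ⇒ v = P/F = 82000 W/4961.0 N = 16.5289 m/s = 36.97 mph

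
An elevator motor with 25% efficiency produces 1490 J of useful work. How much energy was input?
W_in = W_out/η = 1490/0.25 = 5960 J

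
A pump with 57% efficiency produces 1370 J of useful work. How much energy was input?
W_in = W_out/η = 1370/0.57 = 2404 J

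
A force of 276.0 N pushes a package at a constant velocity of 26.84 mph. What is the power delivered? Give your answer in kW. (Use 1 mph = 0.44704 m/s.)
Convert to SI: F = 276.0 N, v = 11.9986 m/s
P = Fv = (276.0)(11.9986) = 3311.6 W = 3.312 kW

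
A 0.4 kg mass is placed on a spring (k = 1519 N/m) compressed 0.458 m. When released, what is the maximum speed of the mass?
½kx² = ½mv² ⇒ v = x√(k/m) = (0.458)√(1519/0.4) = 28.22 m/s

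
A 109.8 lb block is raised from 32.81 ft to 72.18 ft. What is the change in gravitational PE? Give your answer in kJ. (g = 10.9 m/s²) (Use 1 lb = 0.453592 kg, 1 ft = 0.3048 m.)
Convert to SI: m = 49.8044 kg, Δh = 12.0 m
ΔPE = mgΔh = (49.8044)(10.9)(12.0) = 6514.4 J = 6.514 kJ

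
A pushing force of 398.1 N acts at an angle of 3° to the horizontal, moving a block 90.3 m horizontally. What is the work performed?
W = F·d·cosθ = (398.1)(90.3)cos(3°) = 35900 J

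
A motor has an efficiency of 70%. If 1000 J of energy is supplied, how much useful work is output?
W_out = η·W_in = 0.7·1000 = 700.0 J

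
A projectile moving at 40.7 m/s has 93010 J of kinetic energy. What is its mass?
m = 2·KE/v² = 2·93010/(40.7)² = 112.3 kg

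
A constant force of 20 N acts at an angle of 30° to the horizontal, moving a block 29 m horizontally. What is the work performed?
W = F·d·cosθ = (20)(29)cos(30°) = 502.3 J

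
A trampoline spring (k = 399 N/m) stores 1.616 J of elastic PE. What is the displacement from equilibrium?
x = √(2·PE/k) = √(2·1.616/399) = 0.09 m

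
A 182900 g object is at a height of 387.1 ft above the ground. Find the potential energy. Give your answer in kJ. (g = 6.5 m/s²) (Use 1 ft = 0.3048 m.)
Convert to SI: m = 182.9 kg, h = 117.988 m
PE = mgh = (182.9)(6.5)(117.988) = 140270 J = 140.3 kJ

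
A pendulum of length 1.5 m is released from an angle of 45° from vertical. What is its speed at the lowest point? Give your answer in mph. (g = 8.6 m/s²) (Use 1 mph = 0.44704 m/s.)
h = L(1 − cosθ) = 1.5(1 − cos45°) = 0.43934 m
v = √(2gh) = √(2·8.6·0.43934) = 2.74894 m/s = 6.149 mph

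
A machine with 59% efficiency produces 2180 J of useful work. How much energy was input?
W_in = W_out/η = 2180/0.59 = 3695 J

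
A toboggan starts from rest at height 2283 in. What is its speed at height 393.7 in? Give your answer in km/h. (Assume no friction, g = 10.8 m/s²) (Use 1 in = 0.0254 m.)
Convert to SI: h₁−h₂ = 47.9882 m
mgh₁ = mgh₂ + ½mv² ⇒ v = √(2g(h₁−h₂)) = √(2·10.8·47.9882) = 32.1954 m/s = 115.9 km/h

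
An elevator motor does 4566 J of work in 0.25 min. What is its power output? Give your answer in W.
Convert to SI: W = 4566.0 J, t = 15.0 s
P = W/t = 4566.0/15.0 = 304.4 W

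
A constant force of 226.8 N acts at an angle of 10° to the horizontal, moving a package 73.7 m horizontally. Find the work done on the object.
W = F·d·cosθ = (226.8)(73.7)cos(10°) = 16460 J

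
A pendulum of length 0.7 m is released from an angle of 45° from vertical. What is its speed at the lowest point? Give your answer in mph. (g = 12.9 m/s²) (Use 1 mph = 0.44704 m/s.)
h = L(1 − cosθ) = 0.7(1 − cos45°) = 0.205025 m
v = √(2gh) = √(2·12.9·0.205025) = 2.29992 m/s = 5.145 mph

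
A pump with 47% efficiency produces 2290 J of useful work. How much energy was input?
W_in = W_out/η = 2290/0.47 = 4872 J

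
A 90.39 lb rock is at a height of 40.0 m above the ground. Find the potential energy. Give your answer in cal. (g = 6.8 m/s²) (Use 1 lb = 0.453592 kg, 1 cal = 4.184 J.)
Convert to SI: m = 41.0002 kg, h = 40.0 m
PE = mgh = (41.0002)(6.8)(40.0) = 11152.0 J = 2665 cal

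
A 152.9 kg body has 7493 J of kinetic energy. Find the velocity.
v = √(2·KE/m) = √(2·7493/152.9) = 9.9 m/s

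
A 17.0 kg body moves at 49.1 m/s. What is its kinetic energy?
KE = ½mv² = ½(17.0)(49.1)² = 20490 J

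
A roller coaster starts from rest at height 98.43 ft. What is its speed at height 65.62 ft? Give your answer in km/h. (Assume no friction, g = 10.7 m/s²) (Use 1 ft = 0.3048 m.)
Convert to SI: h₁−h₂ = 10.0005 m
mgh₁ = mgh₂ + ½mv² ⇒ v = √(2g(h₁−h₂)) = √(2·10.7·10.0005) = 14.6291 m/s = 52.66 km/h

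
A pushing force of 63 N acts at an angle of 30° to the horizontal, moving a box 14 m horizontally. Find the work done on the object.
W = F·d·cosθ = (63)(14)cos(30°) = 763.8 J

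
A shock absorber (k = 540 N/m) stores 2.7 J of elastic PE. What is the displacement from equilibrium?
x = √(2·PE/k) = √(2·2.7/540) = 0.1 m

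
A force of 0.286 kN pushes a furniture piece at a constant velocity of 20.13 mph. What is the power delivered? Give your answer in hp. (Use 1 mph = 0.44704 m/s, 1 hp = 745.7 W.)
Convert to SI: F = 286.0 N, v = 8.99892 m/s
P = Fv = (286.0)(8.99892) = 2573.69 W = 3.451 hp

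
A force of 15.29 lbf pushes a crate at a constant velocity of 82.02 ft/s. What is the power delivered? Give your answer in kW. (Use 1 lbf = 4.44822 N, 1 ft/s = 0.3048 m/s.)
Convert to SI: F = 68.0133 N, v = 24.9997 m/s
P = Fv = (68.0133)(24.9997) = 1700.31 W = 1.7 kW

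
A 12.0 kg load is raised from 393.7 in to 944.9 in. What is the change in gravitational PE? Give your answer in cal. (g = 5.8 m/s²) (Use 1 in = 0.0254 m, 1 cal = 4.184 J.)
Convert to SI: m = 12.0 kg, Δh = 14.0005 m
ΔPE = mgΔh = (12.0)(5.8)(14.0005) = 974.433 J = 232.9 cal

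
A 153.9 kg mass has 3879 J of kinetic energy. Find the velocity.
v = √(2·KE/m) = √(2·3879/153.9) = 7.1 m/s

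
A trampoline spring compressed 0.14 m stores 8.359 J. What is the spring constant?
k = 2·PE/x² = 2·8.359/(0.14)² = 853.0 N/m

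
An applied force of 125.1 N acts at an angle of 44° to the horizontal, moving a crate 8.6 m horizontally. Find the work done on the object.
W = F·d·cosθ = (125.1)(8.6)cos(44°) = 773.9 J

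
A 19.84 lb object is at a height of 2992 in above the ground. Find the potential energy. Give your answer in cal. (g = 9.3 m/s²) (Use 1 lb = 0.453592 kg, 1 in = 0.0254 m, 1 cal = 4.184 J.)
Convert to SI: m = 8.99927 kg, h = 75.9968 m
PE = mgh = (8.99927)(9.3)(75.9968) = 6360.41 J = 1520 cal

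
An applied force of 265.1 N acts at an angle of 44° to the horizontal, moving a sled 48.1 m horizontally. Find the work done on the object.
W = F·d·cosθ = (265.1)(48.1)cos(44°) = 9173 J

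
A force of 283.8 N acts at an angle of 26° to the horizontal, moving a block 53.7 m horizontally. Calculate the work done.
W = F·d·cosθ = (283.8)(53.7)cos(26°) = 13700 J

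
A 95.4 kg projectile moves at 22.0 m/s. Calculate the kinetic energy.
KE = ½mv² = ½(95.4)(22.0)² = 23090 J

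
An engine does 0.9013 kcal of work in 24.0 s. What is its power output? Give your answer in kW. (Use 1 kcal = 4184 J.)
Convert to SI: W = 3771.04 J, t = 24.0 s
P = W/t = 3771.04/24.0 = 157.127 W = 0.1571 kW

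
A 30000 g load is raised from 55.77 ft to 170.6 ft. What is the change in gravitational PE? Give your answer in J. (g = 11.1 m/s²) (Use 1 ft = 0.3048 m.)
Convert to SI: m = 30.0 kg, Δh = 35.0002 m
ΔPE = mgΔh = (30.0)(11.1)(35.0002) = 11660 J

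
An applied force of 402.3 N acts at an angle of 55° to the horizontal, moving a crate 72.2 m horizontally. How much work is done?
W = F·d·cosθ = (402.3)(72.2)cos(55°) = 16660 J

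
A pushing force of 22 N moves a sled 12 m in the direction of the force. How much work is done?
W = F·d = (22)(12) = 264.0 J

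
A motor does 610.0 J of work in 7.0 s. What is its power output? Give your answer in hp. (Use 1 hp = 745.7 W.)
P = W/t = 610.0/7.0 = 87.1429 W = 0.1169 hp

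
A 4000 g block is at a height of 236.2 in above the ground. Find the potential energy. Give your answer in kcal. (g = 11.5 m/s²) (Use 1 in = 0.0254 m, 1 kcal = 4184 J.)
Convert to SI: m = 4.0 kg, h = 5.99948 m
PE = mgh = (4.0)(11.5)(5.99948) = 275.976 J = 0.06596 kcal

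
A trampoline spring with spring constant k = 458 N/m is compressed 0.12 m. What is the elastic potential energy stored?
PE = ½kx² = ½(458)(0.12)² = 3.298 J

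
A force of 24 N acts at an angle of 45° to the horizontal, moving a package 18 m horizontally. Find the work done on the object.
W = F·d·cosθ = (24)(18)cos(45°) = 305.5 J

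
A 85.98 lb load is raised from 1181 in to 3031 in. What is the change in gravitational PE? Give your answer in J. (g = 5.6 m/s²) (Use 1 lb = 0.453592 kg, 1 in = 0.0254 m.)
Convert to SI: m = 38.9998 kg, Δh = 46.99 m
ΔPE = mgΔh = (38.9998)(5.6)(46.99) = 10260 J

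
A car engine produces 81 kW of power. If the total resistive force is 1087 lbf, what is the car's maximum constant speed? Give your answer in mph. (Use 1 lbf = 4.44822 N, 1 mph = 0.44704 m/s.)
Convert to SI: F = 4835.22 N
P = Fv ⇒ v = P/F = 81000 W/4835.22 N = 16.7521 m/s = 37.47 mph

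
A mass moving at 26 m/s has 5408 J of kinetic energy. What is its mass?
m = 2·KE/v² = 2·5408/(26)² = 16.0 kg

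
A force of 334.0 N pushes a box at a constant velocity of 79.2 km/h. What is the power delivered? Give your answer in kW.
Convert to SI: F = 334.0 N, v = 22.0 m/s
P = Fv = (334.0)(22.0) = 7348.0 W = 7.348 kW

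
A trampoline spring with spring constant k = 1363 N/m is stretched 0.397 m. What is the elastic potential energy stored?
PE = ½kx² = ½(1363)(0.397)² = 107.4 J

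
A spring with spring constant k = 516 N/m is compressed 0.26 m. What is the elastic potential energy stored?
PE = ½kx² = ½(516)(0.26)² = 17.44 J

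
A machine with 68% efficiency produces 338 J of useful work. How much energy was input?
W_in = W_out/η = 338/0.68 = 497.1 J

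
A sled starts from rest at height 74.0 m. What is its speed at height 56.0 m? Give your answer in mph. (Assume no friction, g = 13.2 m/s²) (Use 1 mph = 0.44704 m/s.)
mgh₁ = mgh₂ + ½mv² ⇒ v = √(2g(h₁−h₂)) = √(2·13.2·18.0) = 21.7991 m/s = 48.76 mph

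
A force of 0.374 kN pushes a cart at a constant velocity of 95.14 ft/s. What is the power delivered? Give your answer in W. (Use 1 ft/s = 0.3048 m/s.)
Convert to SI: F = 374.0 N, v = 28.9987 m/s
P = Fv = (374.0)(28.9987) = 10850 W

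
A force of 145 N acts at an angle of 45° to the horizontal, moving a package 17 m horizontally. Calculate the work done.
W = F·d·cosθ = (145)(17)cos(45°) = 1743 J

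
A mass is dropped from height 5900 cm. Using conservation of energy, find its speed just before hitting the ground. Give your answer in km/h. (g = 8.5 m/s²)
Convert to SI: h = 59.0 m
mgh = ½mv² ⇒ v = √(2gh) = √(2·8.5·59.0) = 31.6702 m/s = 114.0 km/h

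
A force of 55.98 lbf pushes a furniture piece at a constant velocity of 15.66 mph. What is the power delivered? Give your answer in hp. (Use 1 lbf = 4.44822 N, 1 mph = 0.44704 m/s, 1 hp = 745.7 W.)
Convert to SI: F = 249.011 N, v = 7.00065 m/s
P = Fv = (249.011)(7.00065) = 1743.24 W = 2.338 hp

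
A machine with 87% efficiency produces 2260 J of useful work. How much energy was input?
W_in = W_out/η = 2260/0.87 = 2598 J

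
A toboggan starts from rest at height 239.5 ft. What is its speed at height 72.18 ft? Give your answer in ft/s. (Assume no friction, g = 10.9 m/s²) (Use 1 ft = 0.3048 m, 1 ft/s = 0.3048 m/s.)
Convert to SI: h₁−h₂ = 50.9991 m
mgh₁ = mgh₂ + ½mv² ⇒ v = √(2g(h₁−h₂)) = √(2·10.9·50.9991) = 33.3434 m/s = 109.4 ft/s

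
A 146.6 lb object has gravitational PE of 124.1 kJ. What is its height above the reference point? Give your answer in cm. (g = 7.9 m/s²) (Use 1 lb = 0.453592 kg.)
Convert to SI: m = 66.4966 kg, PE = 124100 J
h = PE/(mg) = 124100/(66.4966·7.9) = 236.236 m = 23620 cm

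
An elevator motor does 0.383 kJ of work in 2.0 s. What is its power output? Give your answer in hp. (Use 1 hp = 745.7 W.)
Convert to SI: W = 383.0 J, t = 2.0 s
P = W/t = 383.0/2.0 = 191.5 W = 0.2568 hp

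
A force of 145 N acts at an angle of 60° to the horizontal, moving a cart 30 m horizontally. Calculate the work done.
W = F·d·cosθ = (145)(30)cos(60°) = 2175 J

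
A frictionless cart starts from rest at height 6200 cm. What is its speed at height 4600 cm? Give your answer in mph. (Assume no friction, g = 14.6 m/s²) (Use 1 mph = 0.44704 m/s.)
Convert to SI: h₁−h₂ = 16.0 m
mgh₁ = mgh₂ + ½mv² ⇒ v = √(2g(h₁−h₂)) = √(2·14.6·16.0) = 21.6148 m/s = 48.35 mph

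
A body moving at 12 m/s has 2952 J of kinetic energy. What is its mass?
m = 2·KE/v² = 2·2952/(12)² = 41.0 kg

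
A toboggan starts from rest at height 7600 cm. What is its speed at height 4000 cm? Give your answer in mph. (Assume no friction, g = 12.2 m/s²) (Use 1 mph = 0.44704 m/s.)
Convert to SI: h₁−h₂ = 36.0 m
mgh₁ = mgh₂ + ½mv² ⇒ v = √(2g(h₁−h₂)) = √(2·12.2·36.0) = 29.6378 m/s = 66.3 mph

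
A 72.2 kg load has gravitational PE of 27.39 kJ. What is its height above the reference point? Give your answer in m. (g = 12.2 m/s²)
Convert to SI: m = 72.2 kg, PE = 27390.0 J
h = PE/(mg) = 27390.0/(72.2·12.2) = 31.1 m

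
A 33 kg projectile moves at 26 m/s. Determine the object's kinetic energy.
KE = ½mv² = ½(33)(26)² = 11154.0 J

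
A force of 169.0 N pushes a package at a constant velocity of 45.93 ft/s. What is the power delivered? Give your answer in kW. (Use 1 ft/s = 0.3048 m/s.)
Convert to SI: F = 169.0 N, v = 13.9995 m/s
P = Fv = (169.0)(13.9995) = 2365.91 W = 2.366 kW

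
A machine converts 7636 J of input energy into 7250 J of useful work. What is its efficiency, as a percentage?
η = W_out/W_in = 7250/7636 = 94.94%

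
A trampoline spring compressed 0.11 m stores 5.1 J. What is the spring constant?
k = 2·PE/x² = 2·5.1/(0.11)² = 843.0 N/m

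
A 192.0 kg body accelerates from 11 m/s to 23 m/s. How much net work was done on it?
W = ΔKE = ½m(v₂² − v₁²) = ½(192.0)(23² − 11²) = 39168.0 J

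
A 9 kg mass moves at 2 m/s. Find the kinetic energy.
KE = ½mv² = ½(9)(2)² = 18.0 J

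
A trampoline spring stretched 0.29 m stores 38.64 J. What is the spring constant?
k = 2·PE/x² = 2·38.64/(0.29)² = 918.9 N/m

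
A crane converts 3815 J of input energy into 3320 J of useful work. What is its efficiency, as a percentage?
η = W_out/W_in = 3320/3815 = 87.02%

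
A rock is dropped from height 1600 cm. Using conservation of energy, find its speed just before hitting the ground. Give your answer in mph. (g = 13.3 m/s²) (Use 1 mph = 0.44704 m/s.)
Convert to SI: h = 16.0 m
mgh = ½mv² ⇒ v = √(2gh) = √(2·13.3·16.0) = 20.6301 m/s = 46.15 mph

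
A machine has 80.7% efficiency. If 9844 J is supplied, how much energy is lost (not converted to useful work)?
W_lost = W_in(1 − η) = 9844·(1 − 0.807) = 1900 J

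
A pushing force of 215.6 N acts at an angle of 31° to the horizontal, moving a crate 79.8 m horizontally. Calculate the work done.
W = F·d·cosθ = (215.6)(79.8)cos(31°) = 14750 J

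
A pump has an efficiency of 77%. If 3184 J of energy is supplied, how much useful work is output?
W_out = η·W_in = 0.77·3184 = 2451.68 J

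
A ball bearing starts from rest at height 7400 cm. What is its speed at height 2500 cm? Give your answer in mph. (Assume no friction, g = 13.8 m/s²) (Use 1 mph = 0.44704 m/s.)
Convert to SI: h₁−h₂ = 49.0 m
mgh₁ = mgh₂ + ½mv² ⇒ v = √(2g(h₁−h₂)) = √(2·13.8·49.0) = 36.775 m/s = 82.26 mph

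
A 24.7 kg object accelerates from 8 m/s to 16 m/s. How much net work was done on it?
W = ΔKE = ½m(v₂² − v₁²) = ½(24.7)(16² − 8²) = 2371.2 J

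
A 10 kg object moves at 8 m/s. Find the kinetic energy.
KE = ½mv² = ½(10)(8)² = 320.0 J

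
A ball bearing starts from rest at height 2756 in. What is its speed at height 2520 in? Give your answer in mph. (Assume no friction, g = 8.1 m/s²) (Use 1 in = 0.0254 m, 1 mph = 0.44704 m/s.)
Convert to SI: h₁−h₂ = 5.9944 m
mgh₁ = mgh₂ + ½mv² ⇒ v = √(2g(h₁−h₂)) = √(2·8.1·5.9944) = 9.8544 m/s = 22.04 mph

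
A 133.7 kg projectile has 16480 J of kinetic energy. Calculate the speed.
v = √(2·KE/m) = √(2·16480/133.7) = 15.7 m/s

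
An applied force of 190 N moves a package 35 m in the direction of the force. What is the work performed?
W = F·d = (190)(35) = 6650 J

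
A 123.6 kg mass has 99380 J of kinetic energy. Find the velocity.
v = √(2·KE/m) = √(2·99380/123.6) = 40.1 m/s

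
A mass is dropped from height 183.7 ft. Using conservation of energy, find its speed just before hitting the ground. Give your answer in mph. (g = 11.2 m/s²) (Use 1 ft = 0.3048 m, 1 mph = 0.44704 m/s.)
Convert to SI: h = 55.9918 m
mgh = ½mv² ⇒ v = √(2gh) = √(2·11.2·55.9918) = 35.4149 m/s = 79.22 mph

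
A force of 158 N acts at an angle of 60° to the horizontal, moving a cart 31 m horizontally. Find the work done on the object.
W = F·d·cosθ = (158)(31)cos(60°) = 2449 J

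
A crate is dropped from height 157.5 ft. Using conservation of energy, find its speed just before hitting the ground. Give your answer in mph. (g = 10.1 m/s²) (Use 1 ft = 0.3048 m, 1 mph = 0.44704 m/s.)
Convert to SI: h = 48.006 m
mgh = ½mv² ⇒ v = √(2gh) = √(2·10.1·48.006) = 31.1403 m/s = 69.66 mph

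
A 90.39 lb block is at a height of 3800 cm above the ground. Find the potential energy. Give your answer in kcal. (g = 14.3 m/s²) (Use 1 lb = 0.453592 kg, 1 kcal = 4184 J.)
Convert to SI: m = 41.0002 kg, h = 38.0 m
PE = mgh = (41.0002)(14.3)(38.0) = 22279.5 J = 5.325 kcal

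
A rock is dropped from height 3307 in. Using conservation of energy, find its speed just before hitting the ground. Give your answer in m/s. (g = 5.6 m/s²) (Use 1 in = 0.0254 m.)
Convert to SI: h = 83.9978 m
mgh = ½mv² ⇒ v = √(2gh) = √(2·5.6·83.9978) = 30.67 m/s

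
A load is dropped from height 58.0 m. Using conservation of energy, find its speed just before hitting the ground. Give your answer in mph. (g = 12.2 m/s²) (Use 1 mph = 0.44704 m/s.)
mgh = ½mv² ⇒ v = √(2gh) = √(2·12.2·58.0) = 37.6191 m/s = 84.15 mph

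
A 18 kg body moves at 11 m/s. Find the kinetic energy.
KE = ½mv² = ½(18)(11)² = 1089.0 J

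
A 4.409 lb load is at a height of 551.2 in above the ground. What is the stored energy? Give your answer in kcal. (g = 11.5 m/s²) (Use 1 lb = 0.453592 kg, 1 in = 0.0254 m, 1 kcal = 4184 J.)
Convert to SI: m = 1.99989 kg, h = 14.0005 m
PE = mgh = (1.99989)(11.5)(14.0005) = 321.993 J = 0.07696 kcal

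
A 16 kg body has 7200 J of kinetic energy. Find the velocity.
v = √(2·KE/m) = √(2·7200/16) = 30.0 m/s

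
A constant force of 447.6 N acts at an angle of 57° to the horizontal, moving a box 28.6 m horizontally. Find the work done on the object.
W = F·d·cosθ = (447.6)(28.6)cos(57°) = 6972 J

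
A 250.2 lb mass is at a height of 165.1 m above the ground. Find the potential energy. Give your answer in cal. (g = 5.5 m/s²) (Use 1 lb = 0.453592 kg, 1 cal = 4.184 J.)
Convert to SI: m = 113.489 kg, h = 165.1 m
PE = mgh = (113.489)(5.5)(165.1) = 103053 J = 24630 cal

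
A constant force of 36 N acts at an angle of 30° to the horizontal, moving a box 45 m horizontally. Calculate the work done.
W = F·d·cosθ = (36)(45)cos(30°) = 1403 J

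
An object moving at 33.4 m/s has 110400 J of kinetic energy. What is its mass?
m = 2·KE/v² = 2·110400/(33.4)² = 197.9 kg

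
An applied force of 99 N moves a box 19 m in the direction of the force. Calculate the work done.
W = F·d = (99)(19) = 1881 J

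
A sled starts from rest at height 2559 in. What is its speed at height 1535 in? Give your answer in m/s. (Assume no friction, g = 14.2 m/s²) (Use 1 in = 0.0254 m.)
Convert to SI: h₁−h₂ = 26.0096 m
mgh₁ = mgh₂ + ½mv² ⇒ v = √(2g(h₁−h₂)) = √(2·14.2·26.0096) = 27.18 m/s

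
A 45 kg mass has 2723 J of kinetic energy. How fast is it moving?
v = √(2·KE/m) = √(2·2723/45) = 11.0 m/s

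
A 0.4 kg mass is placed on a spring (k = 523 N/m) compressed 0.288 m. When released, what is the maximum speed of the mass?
½kx² = ½mv² ⇒ v = x√(k/m) = (0.288)√(523/0.4) = 10.41 m/s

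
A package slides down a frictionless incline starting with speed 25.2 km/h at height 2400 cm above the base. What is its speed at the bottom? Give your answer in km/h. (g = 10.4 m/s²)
Convert to SI: v₀ = 7.0 m/s, h = 24.0 m
½mv₀² + mgh = ½mv² ⇒ v = √(v₀² + 2gh) = √(7.0² + 2·10.4·24.0) = 23.4137 m/s = 84.29 km/h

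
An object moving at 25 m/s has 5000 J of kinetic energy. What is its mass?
m = 2·KE/v² = 2·5000/(25)² = 16.0 kg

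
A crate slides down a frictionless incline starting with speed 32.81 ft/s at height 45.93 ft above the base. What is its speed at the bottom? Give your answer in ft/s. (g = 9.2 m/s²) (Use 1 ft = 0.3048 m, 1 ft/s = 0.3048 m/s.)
Convert to SI: v₀ = 10.0005 m/s, h = 13.9995 m
½mv₀² + mgh = ½mv² ⇒ v = √(v₀² + 2gh) = √(10.0005² + 2·9.2·13.9995) = 18.9103 m/s = 62.04 ft/s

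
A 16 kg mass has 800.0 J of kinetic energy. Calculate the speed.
v = √(2·KE/m) = √(2·800.0/16) = 10.0 m/s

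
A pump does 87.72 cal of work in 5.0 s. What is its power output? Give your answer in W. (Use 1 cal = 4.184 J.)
Convert to SI: W = 367.02 J, t = 5.0 s
P = W/t = 367.02/5.0 = 73.4 W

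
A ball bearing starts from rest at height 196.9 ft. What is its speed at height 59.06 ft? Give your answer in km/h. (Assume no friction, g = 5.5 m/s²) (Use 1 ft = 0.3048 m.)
Convert to SI: h₁−h₂ = 42.0136 m
mgh₁ = mgh₂ + ½mv² ⇒ v = √(2g(h₁−h₂)) = √(2·5.5·42.0136) = 21.4977 m/s = 77.39 km/h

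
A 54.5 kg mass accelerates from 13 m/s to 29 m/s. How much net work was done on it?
W = ΔKE = ½m(v₂² − v₁²) = ½(54.5)(29² − 13²) = 18312.0 J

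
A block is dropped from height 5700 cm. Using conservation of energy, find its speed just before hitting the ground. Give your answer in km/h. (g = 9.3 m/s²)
Convert to SI: h = 57.0 m
mgh = ½mv² ⇒ v = √(2gh) = √(2·9.3·57.0) = 32.5607 m/s = 117.2 km/h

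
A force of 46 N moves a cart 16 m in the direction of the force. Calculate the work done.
W = F·d = (46)(16) = 736.0 J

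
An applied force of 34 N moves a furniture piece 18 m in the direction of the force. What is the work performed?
W = F·d = (34)(18) = 612.0 J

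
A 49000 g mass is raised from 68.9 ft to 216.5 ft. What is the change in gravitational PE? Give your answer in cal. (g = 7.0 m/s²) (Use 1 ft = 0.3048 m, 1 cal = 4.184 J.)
Convert to SI: m = 49.0 kg, Δh = 44.9885 m
ΔPE = mgΔh = (49.0)(7.0)(44.9885) = 15431.0 J = 3688 cal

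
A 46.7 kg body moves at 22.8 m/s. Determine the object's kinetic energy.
KE = ½mv² = ½(46.7)(22.8)² = 12140 J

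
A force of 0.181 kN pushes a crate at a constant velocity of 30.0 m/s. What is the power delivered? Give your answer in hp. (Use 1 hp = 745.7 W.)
Convert to SI: F = 181.0 N, v = 30.0 m/s
P = Fv = (181.0)(30.0) = 5430.0 W = 7.282 hp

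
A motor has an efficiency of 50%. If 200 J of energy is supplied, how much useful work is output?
W_out = η·W_in = 0.5·200 = 100.0 J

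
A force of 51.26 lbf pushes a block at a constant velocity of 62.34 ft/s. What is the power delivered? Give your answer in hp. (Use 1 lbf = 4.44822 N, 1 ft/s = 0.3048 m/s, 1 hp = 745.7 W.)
Convert to SI: F = 228.016 N, v = 19.0012 m/s
P = Fv = (228.016)(19.0012) = 4332.58 W = 5.81 hp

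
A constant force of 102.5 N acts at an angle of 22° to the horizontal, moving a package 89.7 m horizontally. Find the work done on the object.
W = F·d·cosθ = (102.5)(89.7)cos(22°) = 8525 J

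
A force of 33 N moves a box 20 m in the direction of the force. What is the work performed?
W = F·d = (33)(20) = 660.0 J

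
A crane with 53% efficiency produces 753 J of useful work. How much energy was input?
W_in = W_out/η = 753/0.53 = 1421 J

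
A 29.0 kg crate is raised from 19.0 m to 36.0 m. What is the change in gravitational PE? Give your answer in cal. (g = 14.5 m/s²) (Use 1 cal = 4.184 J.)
ΔPE = mgΔh = (29.0)(14.5)(17.0) = 7148.5 J = 1709 cal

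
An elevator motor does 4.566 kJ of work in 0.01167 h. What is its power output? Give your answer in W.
Convert to SI: W = 4566.0 J, t = 42.012 s
P = W/t = 4566.0/42.012 = 108.7 W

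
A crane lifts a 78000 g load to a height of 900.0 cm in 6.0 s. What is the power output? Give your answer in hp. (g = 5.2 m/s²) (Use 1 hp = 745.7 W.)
Convert to SI: m = 78.0 kg, h = 9.0 m, t = 6.0 s
P = mgh/t = (78.0)(5.2)(9.0)/6.0 = 608.4 W = 0.8159 hp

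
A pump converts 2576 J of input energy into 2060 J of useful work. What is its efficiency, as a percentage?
η = W_out/W_in = 2060/2576 = 79.97%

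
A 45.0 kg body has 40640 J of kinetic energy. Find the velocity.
v = √(2·KE/m) = √(2·40640/45.0) = 42.5 m/s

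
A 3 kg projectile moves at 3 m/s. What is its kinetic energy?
KE = ½mv² = ½(3)(3)² = 13.5 J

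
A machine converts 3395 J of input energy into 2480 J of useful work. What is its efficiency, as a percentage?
η = W_out/W_in = 2480/3395 = 73.05%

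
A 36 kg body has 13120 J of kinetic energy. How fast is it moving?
v = √(2·KE/m) = √(2·13120/36) = 27.0 m/s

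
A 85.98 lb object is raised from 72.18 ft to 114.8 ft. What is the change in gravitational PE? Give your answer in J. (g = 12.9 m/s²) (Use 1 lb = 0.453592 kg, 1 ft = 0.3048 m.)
Convert to SI: m = 38.9998 kg, Δh = 12.9906 m
ΔPE = mgΔh = (38.9998)(12.9)(12.9906) = 6536 J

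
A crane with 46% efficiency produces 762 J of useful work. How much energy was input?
W_in = W_out/η = 762/0.46 = 1657 J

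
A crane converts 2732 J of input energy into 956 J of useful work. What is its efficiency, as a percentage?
η = W_out/W_in = 956/2732 = 34.99%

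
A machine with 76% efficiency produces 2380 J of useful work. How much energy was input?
W_in = W_out/η = 2380/0.76 = 3132 J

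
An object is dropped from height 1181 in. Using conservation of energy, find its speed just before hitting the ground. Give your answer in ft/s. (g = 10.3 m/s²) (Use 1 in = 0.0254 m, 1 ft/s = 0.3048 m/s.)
Convert to SI: h = 29.9974 m
mgh = ½mv² ⇒ v = √(2gh) = √(2·10.3·29.9974) = 24.8585 m/s = 81.56 ft/s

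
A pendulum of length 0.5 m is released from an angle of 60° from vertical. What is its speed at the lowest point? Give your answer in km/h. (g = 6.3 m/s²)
h = L(1 − cosθ) = 0.5(1 − cos60°) = 0.25 m
v = √(2gh) = √(2·6.3·0.25) = 1.77482 m/s = 6.389 km/h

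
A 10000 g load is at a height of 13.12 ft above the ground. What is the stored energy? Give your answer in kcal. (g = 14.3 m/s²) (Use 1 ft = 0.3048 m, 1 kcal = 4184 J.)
Convert to SI: m = 10.0 kg, h = 3.99898 m
PE = mgh = (10.0)(14.3)(3.99898) = 571.854 J = 0.1367 kcal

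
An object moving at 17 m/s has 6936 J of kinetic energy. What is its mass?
m = 2·KE/v² = 2·6936/(17)² = 48.0 kg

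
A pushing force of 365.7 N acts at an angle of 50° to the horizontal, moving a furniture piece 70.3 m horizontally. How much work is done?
W = F·d·cosθ = (365.7)(70.3)cos(50°) = 16530 J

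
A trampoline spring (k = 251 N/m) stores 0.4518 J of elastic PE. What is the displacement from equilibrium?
x = √(2·PE/k) = √(2·0.4518/251) = 0.06 m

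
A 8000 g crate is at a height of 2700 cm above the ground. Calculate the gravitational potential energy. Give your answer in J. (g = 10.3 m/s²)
Convert to SI: m = 8.0 kg, h = 27.0 m
PE = mgh = (8.0)(10.3)(27.0) = 2225 J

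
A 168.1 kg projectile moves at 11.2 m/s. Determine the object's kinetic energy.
KE = ½mv² = ½(168.1)(11.2)² = 10540 J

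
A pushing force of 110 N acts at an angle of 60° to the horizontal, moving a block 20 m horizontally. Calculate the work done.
W = F·d·cosθ = (110)(20)cos(60°) = 1100 J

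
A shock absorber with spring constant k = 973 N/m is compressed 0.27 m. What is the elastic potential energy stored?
PE = ½kx² = ½(973)(0.27)² = 35.47 J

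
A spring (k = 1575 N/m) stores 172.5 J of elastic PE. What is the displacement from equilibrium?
x = √(2·PE/k) = √(2·172.5/1575) = 0.468 m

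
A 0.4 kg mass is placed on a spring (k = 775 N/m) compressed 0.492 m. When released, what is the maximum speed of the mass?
½kx² = ½mv² ⇒ v = x√(k/m) = (0.492)√(775/0.4) = 21.66 m/s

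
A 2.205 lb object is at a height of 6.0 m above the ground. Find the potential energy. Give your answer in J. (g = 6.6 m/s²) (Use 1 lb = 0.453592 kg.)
Convert to SI: m = 1.00017 kg, h = 6.0 m
PE = mgh = (1.00017)(6.6)(6.0) = 39.61 J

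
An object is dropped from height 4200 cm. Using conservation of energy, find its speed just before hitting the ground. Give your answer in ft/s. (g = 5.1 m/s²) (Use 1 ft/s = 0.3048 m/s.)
Convert to SI: h = 42.0 m
mgh = ½mv² ⇒ v = √(2gh) = √(2·5.1·42.0) = 20.6978 m/s = 67.91 ft/s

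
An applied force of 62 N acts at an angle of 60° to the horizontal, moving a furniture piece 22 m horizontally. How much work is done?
W = F·d·cosθ = (62)(22)cos(60°) = 682.0 J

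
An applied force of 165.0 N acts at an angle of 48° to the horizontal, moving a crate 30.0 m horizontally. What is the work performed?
W = F·d·cosθ = (165.0)(30.0)cos(48°) = 3312 J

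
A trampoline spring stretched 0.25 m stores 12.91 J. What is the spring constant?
k = 2·PE/x² = 2·12.91/(0.25)² = 413.1 N/m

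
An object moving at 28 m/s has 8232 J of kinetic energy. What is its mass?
m = 2·KE/v² = 2·8232/(28)² = 21.0 kg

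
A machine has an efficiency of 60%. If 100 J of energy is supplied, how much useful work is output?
W_out = η·W_in = 0.6·100 = 60.0 J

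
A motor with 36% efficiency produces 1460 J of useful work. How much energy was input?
W_in = W_out/η = 1460/0.36 = 4056 J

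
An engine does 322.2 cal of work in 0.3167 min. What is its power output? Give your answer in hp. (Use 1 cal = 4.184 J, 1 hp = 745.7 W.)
Convert to SI: W = 1348.08 J, t = 19.002 s
P = W/t = 1348.08/19.002 = 70.9444 W = 0.09514 hp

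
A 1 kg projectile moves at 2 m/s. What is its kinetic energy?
KE = ½mv² = ½(1)(2)² = 2.0 J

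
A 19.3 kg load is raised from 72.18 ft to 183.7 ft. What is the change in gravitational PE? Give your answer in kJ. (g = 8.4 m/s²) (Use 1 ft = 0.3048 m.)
Convert to SI: m = 19.3 kg, Δh = 33.9913 m
ΔPE = mgΔh = (19.3)(8.4)(33.9913) = 5510.67 J = 5.511 kJ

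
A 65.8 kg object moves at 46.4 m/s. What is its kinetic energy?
KE = ½mv² = ½(65.8)(46.4)² = 70830 J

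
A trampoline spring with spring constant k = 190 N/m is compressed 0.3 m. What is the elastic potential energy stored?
PE = ½kx² = ½(190)(0.3)² = 8.55 J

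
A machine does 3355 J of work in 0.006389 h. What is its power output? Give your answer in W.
Convert to SI: W = 3355.0 J, t = 23.0004 s
P = W/t = 3355.0/23.0004 = 145.9 W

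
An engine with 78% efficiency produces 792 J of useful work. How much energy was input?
W_in = W_out/η = 792/0.78 = 1015 J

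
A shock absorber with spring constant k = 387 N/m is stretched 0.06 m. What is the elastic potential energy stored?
PE = ½kx² = ½(387)(0.06)² = 0.6966 J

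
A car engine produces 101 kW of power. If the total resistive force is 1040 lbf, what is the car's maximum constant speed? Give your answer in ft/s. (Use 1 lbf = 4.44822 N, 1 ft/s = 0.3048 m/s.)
Convert to SI: F = 4626.15 N
P = Fv ⇒ v = P/F = 101000 W/4626.15 N = 21.8324 m/s = 71.63 ft/s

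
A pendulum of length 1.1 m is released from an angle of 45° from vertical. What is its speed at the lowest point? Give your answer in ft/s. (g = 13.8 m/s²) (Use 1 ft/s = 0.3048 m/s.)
h = L(1 − cosθ) = 1.1(1 − cos45°) = 0.322183 m
v = √(2gh) = √(2·13.8·0.322183) = 2.98199 m/s = 9.783 ft/s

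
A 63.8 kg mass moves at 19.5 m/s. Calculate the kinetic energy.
KE = ½mv² = ½(63.8)(19.5)² = 12130 J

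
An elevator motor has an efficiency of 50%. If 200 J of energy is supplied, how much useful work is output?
W_out = η·W_in = 0.5·200 = 100.0 J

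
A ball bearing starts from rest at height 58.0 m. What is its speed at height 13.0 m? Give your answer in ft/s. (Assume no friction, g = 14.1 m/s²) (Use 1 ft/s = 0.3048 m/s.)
mgh₁ = mgh₂ + ½mv² ⇒ v = √(2g(h₁−h₂)) = √(2·14.1·45.0) = 35.623 m/s = 116.9 ft/s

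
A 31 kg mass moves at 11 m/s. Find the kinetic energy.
KE = ½mv² = ½(31)(11)² = 1875.5 J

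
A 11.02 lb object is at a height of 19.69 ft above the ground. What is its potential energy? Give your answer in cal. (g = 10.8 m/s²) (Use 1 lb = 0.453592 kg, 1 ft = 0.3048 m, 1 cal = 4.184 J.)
Convert to SI: m = 4.99858 kg, h = 6.00151 m
PE = mgh = (4.99858)(10.8)(6.00151) = 323.99 J = 77.44 cal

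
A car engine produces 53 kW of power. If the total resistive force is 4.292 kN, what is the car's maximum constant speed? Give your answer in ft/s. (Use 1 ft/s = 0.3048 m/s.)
Convert to SI: F = 4292.0 N
P = Fv ⇒ v = P/F = 53000 W/4292.0 N = 12.3486 m/s = 40.51 ft/s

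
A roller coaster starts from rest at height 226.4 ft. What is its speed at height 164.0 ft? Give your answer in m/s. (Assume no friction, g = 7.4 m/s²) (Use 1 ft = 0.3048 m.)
Convert to SI: h₁−h₂ = 19.0195 m
mgh₁ = mgh₂ + ½mv² ⇒ v = √(2g(h₁−h₂)) = √(2·7.4·19.0195) = 16.78 m/s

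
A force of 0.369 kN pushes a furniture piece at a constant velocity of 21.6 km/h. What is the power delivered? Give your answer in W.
Convert to SI: F = 369.0 N, v = 6.0 m/s
P = Fv = (369.0)(6.0) = 2214 W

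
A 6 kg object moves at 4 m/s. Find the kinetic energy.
KE = ½mv² = ½(6)(4)² = 48.0 J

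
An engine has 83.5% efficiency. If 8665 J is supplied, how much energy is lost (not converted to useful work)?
W_lost = W_in(1 − η) = 8665·(1 − 0.835) = 1430 J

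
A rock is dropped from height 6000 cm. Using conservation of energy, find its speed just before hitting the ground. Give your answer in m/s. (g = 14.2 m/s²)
Convert to SI: h = 60.0 m
mgh = ½mv² ⇒ v = √(2gh) = √(2·14.2·60.0) = 41.28 m/s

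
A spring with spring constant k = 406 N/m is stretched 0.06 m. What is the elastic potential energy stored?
PE = ½kx² = ½(406)(0.06)² = 0.7308 J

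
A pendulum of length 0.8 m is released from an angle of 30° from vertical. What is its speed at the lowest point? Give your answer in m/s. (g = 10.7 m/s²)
h = L(1 − cosθ) = 0.8(1 − cos30°) = 0.10718 m
v = √(2gh) = √(2·10.7·0.10718) = 1.514 m/s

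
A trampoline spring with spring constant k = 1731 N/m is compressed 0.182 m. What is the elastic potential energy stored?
PE = ½kx² = ½(1731)(0.182)² = 28.67 J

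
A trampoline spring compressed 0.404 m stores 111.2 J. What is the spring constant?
k = 2·PE/x² = 2·111.2/(0.404)² = 1363 N/m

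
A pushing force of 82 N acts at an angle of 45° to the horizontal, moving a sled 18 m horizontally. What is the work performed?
W = F·d·cosθ = (82)(18)cos(45°) = 1044 J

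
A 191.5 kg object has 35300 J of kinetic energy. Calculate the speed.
v = √(2·KE/m) = √(2·35300/191.5) = 19.2 m/s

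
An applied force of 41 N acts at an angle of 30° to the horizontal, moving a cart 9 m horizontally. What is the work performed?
W = F·d·cosθ = (41)(9)cos(30°) = 319.6 J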